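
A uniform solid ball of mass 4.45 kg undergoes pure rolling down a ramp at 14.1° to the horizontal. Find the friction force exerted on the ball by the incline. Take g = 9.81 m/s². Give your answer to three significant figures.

f ≈ 3.04 N

With I = (2/5)MR², the ratio k = I/(MR²) is 0.4.
Translational: Mg sinθ − f = Ma. Rotational about the CM: fR = Iα = kMRa, so f = kMa.
Combining, a = g sinθ/(1+k) and f = kMa = kMg sinθ/(1+k).
f = 0.4 × 4.45 × 9.81 × sin14.1° / 1.4 ≈ 3.04 N.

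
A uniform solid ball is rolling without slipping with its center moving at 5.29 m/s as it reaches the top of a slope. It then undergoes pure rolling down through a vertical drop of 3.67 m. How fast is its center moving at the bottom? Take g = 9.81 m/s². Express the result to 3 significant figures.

v ≈ 8.91 m/s

Here I = (2/5)MR², so the shape factor k = I/(MR²) = 0.4.
Since it rolls without slipping, ω = v/R and KE = ½Mv² + ½Iω² = ½(1+k)Mv² = (7/10)Mv².
Conserving energy between top and bottom: (7/10)Mv² = (7/10)Mv₀² + Mgh, hence v² = v₀² + 2gh/(1+k).
v = √(5.29² + 2×9.81×3.67/1.4) = √79.42 ≈ 8.91 m/s.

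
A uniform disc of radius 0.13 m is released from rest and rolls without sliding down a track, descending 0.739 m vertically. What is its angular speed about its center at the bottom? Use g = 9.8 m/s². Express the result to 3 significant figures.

ω ≈ 23.9 rad/s

With I = (1/2)MR², the ratio k = I/(MR²) is 0.5.
Pure rolling means v = ωR; then KE = ½Mv² + ½I(v/R)² = ½(1+k)Mv² = (3/4)Mv².
Energy conservation Mgh = ½(1+k)Mv² gives v = √(2gh/(1+k)) = √(2 × 9.8 × 0.739 / 1.5) = 3.107 m/s.
The angular speed follows from ω = v/R = 3.107/0.13 ≈ 23.9 rad/s.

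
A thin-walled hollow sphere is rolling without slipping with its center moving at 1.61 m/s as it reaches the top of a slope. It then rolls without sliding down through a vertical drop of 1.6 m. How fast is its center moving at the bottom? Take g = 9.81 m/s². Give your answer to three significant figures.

With I = (2/3)MR², the ratio k = I/(MR²) is 2/3.
The rolling condition ω = v/R makes the rotational term ½I(v/R)² = ½kMv², so KE_total = ½(1+k)Mv² = (5/6)Mv².
Energy conservation: (5/6)Mv₀² + Mgh = (5/6)Mv², so v² = v₀² + 2gh/(1+k).
v = √(1.61² + 2×9.81×1.6/1.667) = √21.43 ≈ 4.63 m/s.

v ≈ 4.63 m/s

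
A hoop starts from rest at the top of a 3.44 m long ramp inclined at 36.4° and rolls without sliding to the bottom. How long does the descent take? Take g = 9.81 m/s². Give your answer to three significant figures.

t ≈ 1.54 s

For this body I = MR², i.e. k = I/(MR²) = 1.
Newton's second law down the slope: Mg sinθ − f = Ma. The torque equation fR = Iα (with α = a/R) gives f = kMa.
Hence a = g sinθ/(1+k) = 9.81×sin36.4°/2 = 2.911 m/s².
With constant a from rest, t = √(2L/a) = √(2·3.44/2.911) ≈ 1.54 s.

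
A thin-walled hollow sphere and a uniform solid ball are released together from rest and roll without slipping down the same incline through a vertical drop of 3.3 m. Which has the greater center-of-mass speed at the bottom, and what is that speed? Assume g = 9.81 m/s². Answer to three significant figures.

For rolling without slipping, Mgh = ½(1+k)Mv² where k = I/(MR²), so v = √(2gh/(1+k)).
Thin-walled hollow sphere: k = 2/3, giving v = √(2×9.81×3.3/1.667) = 6.233 m/s.
Uniform solid ball: k = 0.4, giving v = √(2×9.81×3.3/1.4) = 6.801 m/s.
The smaller k wins: the uniform solid ball, at ≈ 6.80 m/s.

the uniform solid ball, at v ≈ 6.80 m/s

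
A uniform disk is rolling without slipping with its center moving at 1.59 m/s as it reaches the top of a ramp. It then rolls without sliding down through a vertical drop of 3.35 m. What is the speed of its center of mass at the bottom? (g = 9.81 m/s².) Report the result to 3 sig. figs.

With I = (1/2)MR², the ratio k = I/(MR²) is 0.5.
Rolling without slipping gives ω = v/R, so the total kinetic energy is ½Mv² + ½Iω² = ½(1+k)Mv² = (3/4)Mv².
Energy conservation: (3/4)Mv₀² + Mgh = (3/4)Mv², so v² = v₀² + 2gh/(1+k).
v = √(1.59² + 2×9.81×3.35/1.5) = √46.35 ≈ 6.81 m/s.

v ≈ 6.81 m/s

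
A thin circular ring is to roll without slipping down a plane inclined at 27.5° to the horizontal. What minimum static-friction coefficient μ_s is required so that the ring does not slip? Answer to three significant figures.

μ_min ≈ 0.260

For this body I = MR², i.e. k = I/(MR²) = 1.
Newton's second law down the slope: Mg sinθ − f = Ma. The torque equation fR = Iα (with α = a/R) gives f = kMa.
These give a = g sinθ/(1+k) and the required friction f = kMg sinθ/(1+k).
The normal force is N = Mg cosθ, so μ_min = f/N = k tanθ/(1+k).
μ_min = 1 × tan27.5° / 2 ≈ 0.260.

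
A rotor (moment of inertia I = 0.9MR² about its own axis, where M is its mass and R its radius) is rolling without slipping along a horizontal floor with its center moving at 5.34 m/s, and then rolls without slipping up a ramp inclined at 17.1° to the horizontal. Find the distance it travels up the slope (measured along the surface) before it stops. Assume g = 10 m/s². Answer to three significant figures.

Here I = 0.9MR², so the shape factor k = I/(MR²) = 0.9.
Pure rolling means v = ωR; then KE = ½Mv² + ½I(v/R)² = ½(1+k)Mv² = (19/20)Mv².
Setting this equal to Mgh gives the vertical rise h = (1+k)v₀²/(2g) = 1.9×5.34²/(2×10) = 2.709 m.
The distance along the slope is d = h/sinθ = 2.709/sin17.1° ≈ 9.21 m.

d ≈ 9.21 m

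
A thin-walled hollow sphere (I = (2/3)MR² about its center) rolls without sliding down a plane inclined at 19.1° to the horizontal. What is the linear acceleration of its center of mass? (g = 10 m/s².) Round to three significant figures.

a ≈ 1.96 m/s²

With I = (2/3)MR², the ratio k = I/(MR²) is 2/3.
Newton's second law down the slope: Mg sinθ − f = Ma. The torque equation fR = Iα (with α = a/R) gives f = kMa.
Eliminating f: Mg sinθ = (1+k)Ma, so a = g sinθ/(1+k) = 10 × sin19.1° / 1.667 ≈ 1.96 m/s².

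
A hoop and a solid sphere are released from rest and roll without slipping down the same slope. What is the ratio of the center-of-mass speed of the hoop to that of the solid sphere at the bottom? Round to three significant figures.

v_ratio ≈ 0.837

Each satisfies Mgh = ½(1+k)Mv² with k = I/(MR²), so v ∝ 1/√(1+k).
For the hoop k = 1; for the solid sphere k = 0.4.
v₁/v₂ = √((1+k₂)/(1+k₁)) = √(1.4/2) ≈ 0.837.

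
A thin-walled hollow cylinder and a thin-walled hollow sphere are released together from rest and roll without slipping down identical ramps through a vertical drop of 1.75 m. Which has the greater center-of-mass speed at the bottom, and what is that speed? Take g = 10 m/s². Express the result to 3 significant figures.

the thin-walled hollow sphere, at v ≈ 4.58 m/s

For rolling without slipping, Mgh = ½(1+k)Mv² where k = I/(MR²), so v = √(2gh/(1+k)).
Thin-walled hollow cylinder: k = 1, giving v = √(2×10×1.75/2) = 4.183 m/s.
Thin-walled hollow sphere: k = 2/3, giving v = √(2×10×1.75/1.667) = 4.583 m/s.
The smaller k wins: the thin-walled hollow sphere, at ≈ 4.58 m/s.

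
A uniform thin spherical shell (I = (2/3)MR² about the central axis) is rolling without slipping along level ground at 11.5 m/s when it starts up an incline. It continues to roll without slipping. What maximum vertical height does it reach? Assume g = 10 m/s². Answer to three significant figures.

h ≈ 11.0 m

The moment of inertia is (2/3)MR², giving k ≡ I/(MR²) = 2/3.
Since it rolls without slipping, ω = v/R and KE = ½Mv² + ½Iω² = ½(1+k)Mv² = (5/6)Mv².
All of this converts to potential energy at the highest point: (5/6)Mv₀² = Mgh.
Thus h = (1+k)v₀²/(2g) = 1.667 × 11.5² / (2 × 10) ≈ 11.0 m.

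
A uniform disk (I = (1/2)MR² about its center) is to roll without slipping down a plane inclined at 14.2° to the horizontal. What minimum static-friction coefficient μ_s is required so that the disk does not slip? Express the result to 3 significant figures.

μ_min ≈ 0.0843

For this body I = (1/2)MR², i.e. k = I/(MR²) = 0.5.
Newton's second law down the slope: Mg sinθ − f = Ma. The torque equation fR = Iα (with α = a/R) gives f = kMa.
These give a = g sinθ/(1+k) and the required friction f = kMg sinθ/(1+k).
The normal force is N = Mg cosθ, so μ_min = f/N = k tanθ/(1+k).
μ_min = 0.5 × tan14.2° / 1.5 ≈ 0.0843.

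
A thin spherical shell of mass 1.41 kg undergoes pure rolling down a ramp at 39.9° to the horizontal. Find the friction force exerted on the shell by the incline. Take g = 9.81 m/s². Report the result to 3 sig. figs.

With I = (2/3)MR², the ratio k = I/(MR²) is 2/3.
Translational: Mg sinθ − f = Ma. Rotational about the CM: fR = Iα = kMRa, so f = kMa.
Combining, a = g sinθ/(1+k) and f = kMa = kMg sinθ/(1+k).
f = (2/3) × 1.41 × 9.81 × sin39.9° / 1.667 ≈ 3.55 N.

f ≈ 3.55 N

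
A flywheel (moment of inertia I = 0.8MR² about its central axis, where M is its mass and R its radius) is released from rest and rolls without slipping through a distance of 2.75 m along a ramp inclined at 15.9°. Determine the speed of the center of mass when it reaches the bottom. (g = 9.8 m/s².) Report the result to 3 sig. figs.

For this body I = 0.8MR², i.e. k = I/(MR²) = 0.8.
Pure rolling means v = ωR; then KE = ½Mv² + ½I(v/R)² = ½(1+k)Mv² = (9/10)Mv².
The vertical drop is h = L sinθ = 2.75 × sin15.9° = 0.7534 m.
Energy conservation: Mgh = (9/10)Mv², so v = √(2gh/(1+k)) = √(2 × 9.8 × 0.7534 / 1.8) ≈ 2.86 m/s.

v ≈ 2.86 m/s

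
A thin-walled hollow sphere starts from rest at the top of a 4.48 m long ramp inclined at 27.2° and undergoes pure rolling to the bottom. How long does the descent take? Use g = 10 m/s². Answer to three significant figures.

Here I = (2/3)MR², so the shape factor k = I/(MR²) = 2/3.
Translational: Mg sinθ − f = Ma. Rotational about the CM: fR = Iα = kMRa, so f = kMa.
Hence a = g sinθ/(1+k) = 10×sin27.2°/1.667 = 2.743 m/s².
With constant a from rest, t = √(2L/a) = √(2·4.48/2.743) ≈ 1.81 s.

t ≈ 1.81 s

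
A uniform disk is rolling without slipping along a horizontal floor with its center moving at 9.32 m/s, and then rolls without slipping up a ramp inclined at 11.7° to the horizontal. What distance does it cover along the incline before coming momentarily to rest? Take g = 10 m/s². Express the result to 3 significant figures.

The moment of inertia is (1/2)MR², giving k ≡ I/(MR²) = 0.5.
Since it rolls without slipping, ω = v/R and KE = ½Mv² + ½Iω² = ½(1+k)Mv² = (3/4)Mv².
Setting this equal to Mgh gives the vertical rise h = (1+k)v₀²/(2g) = 1.5×9.32²/(2×10) = 6.515 m.
The distance along the slope is d = h/sinθ = 6.515/sin11.7° ≈ 32.1 m.

d ≈ 32.1 m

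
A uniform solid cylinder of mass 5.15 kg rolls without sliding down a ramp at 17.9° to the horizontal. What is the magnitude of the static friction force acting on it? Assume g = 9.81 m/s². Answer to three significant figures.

With I = (1/2)MR², the ratio k = I/(MR²) is 0.5.
Along the incline Mg sinθ − f = Ma, and torque about the center fR = Iα = kMR²(a/R) gives f = kMa.
Combining, a = g sinθ/(1+k) and f = kMa = kMg sinθ/(1+k).
f = 0.5 × 5.15 × 9.81 × sin17.9° / 1.5 ≈ 5.18 N.

f ≈ 5.18 N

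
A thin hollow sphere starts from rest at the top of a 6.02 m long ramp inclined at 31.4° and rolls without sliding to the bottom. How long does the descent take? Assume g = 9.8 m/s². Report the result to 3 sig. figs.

t ≈ 1.98 s

For this body I = (2/3)MR², i.e. k = I/(MR²) = 2/3.
Along the incline Mg sinθ − f = Ma, and torque about the center fR = Iα = kMR²(a/R) gives f = kMa.
Hence a = g sinθ/(1+k) = 9.8×sin31.4°/1.667 = 3.064 m/s².
With constant a from rest, t = √(2L/a) = √(2·6.02/3.064) ≈ 1.98 s.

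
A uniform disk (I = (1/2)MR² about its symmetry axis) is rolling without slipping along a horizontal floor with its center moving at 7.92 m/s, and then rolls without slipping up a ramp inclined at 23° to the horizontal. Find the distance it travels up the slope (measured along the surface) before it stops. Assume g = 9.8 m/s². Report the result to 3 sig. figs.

Here I = (1/2)MR², so the shape factor k = I/(MR²) = 0.5.
The rolling condition ω = v/R makes the rotational term ½I(v/R)² = ½kMv², so KE_total = ½(1+k)Mv² = (3/4)Mv².
Setting this equal to Mgh gives the vertical rise h = (1+k)v₀²/(2g) = 1.5×7.92²/(2×9.8) = 4.8 m.
Along the incline, d = h/sinθ = 4.8/sin23° ≈ 12.3 m.

d ≈ 12.3 m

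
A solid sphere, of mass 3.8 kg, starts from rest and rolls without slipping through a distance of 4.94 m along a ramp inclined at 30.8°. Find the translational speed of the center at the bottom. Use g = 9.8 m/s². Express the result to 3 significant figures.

The moment of inertia is (2/5)MR², giving k ≡ I/(MR²) = 0.4.
Since it rolls without slipping, ω = v/R and KE = ½Mv² + ½Iω² = ½(1+k)Mv² = (7/10)Mv².
The vertical drop is h = L sinθ = 4.94 × sin30.8° = 2.529 m.
Energy conservation: Mgh = (7/10)Mv², so v = √(2gh/(1+k)) = √(2 × 9.8 × 2.529 / 1.4) ≈ 5.95 m/s.

v ≈ 5.95 m/s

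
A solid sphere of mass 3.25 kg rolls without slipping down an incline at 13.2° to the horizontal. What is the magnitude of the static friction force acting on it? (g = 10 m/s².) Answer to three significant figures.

With I = (2/5)MR², the ratio k = I/(MR²) is 0.4.
Newton's second law down the slope: Mg sinθ − f = Ma. The torque equation fR = Iα (with α = a/R) gives f = kMa.
Combining, a = g sinθ/(1+k) and f = kMa = kMg sinθ/(1+k).
f = 0.4 × 3.25 × 10 × sin13.2° / 1.4 ≈ 2.12 N.

f ≈ 2.12 N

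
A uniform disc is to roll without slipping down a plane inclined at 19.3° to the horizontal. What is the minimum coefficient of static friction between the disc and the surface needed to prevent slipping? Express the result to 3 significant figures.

μ_min ≈ 0.117

Here I = (1/2)MR², so the shape factor k = I/(MR²) = 0.5.
Newton's second law down the slope: Mg sinθ − f = Ma. The torque equation fR = Iα (with α = a/R) gives f = kMa.
These give a = g sinθ/(1+k) and the required friction f = kMg sinθ/(1+k).
With N = Mg cosθ, the no-slip condition f ≤ μN gives μ_min = f/N = k tanθ/(1+k).
μ_min = 0.5 × tan19.3° / 1.5 ≈ 0.117.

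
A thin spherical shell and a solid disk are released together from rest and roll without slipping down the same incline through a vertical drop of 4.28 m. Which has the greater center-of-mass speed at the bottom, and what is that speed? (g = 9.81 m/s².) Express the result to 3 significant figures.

the solid disk, at v ≈ 7.48 m/s

For rolling without slipping, Mgh = ½(1+k)Mv² where k = I/(MR²), so v = √(2gh/(1+k)).
Thin spherical shell: k = 2/3, giving v = √(2×9.81×4.28/1.667) = 7.098 m/s.
Solid disk: k = 0.5, giving v = √(2×9.81×4.28/1.5) = 7.482 m/s.
The smaller k wins: the solid disk, at ≈ 7.48 m/s.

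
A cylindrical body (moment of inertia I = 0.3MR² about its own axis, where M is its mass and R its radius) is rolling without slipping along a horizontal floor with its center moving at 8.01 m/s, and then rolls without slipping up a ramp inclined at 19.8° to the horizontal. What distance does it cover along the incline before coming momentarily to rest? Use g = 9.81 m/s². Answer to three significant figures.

d ≈ 12.6 m

With I = 0.3MR², the ratio k = I/(MR²) is 0.3.
Since it rolls without slipping, ω = v/R and KE = ½Mv² + ½Iω² = ½(1+k)Mv² = (13/20)Mv².
Setting this equal to Mgh gives the vertical rise h = (1+k)v₀²/(2g) = 1.3×8.01²/(2×9.81) = 4.251 m.
Along the incline, d = h/sinθ = 4.251/sin19.8° ≈ 12.6 m.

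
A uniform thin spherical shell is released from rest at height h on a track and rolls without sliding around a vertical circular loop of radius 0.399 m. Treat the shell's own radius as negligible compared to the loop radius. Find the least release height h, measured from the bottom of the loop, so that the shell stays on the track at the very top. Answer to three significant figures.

h_min ≈ 1.13 m

With I = (2/3)MR², the ratio k = I/(MR²) is 2/3.
At the top of the loop, the minimum-contact condition is Mg = Mv_top²/r, so v_top² = gr.
With ω = v/R, the kinetic energy at speed v is ½(1+k)Mv² = (5/6)Mv².
Energy conservation from release (height h) to the top (height 2r): Mgh = Mg(2r) + (5/6)M·gr.
Thus h_min = 2r + (1+k)r/2 = r(2 + 1.667/2) = 0.399 × 2.833 ≈ 1.13 m.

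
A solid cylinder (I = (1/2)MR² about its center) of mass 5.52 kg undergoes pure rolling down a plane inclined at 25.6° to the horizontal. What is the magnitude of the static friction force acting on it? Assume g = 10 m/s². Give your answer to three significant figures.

f ≈ 7.95 N

For this body I = (1/2)MR², i.e. k = I/(MR²) = 0.5.
Translational: Mg sinθ − f = Ma. Rotational about the CM: fR = Iα = kMRa, so f = kMa.
Combining, a = g sinθ/(1+k) and f = kMa = kMg sinθ/(1+k).
f = 0.5 × 5.52 × 10 × sin25.6° / 1.5 ≈ 7.95 N.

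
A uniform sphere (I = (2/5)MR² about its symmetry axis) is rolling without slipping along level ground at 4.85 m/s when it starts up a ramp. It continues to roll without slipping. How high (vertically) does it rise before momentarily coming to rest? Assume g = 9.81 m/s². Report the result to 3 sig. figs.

For this body I = (2/5)MR², i.e. k = I/(MR²) = 0.4.
Pure rolling means v = ωR; then KE = ½Mv² + ½I(v/R)² = ½(1+k)Mv² = (7/10)Mv².
At the top the kinetic energy is zero, so (7/10)Mv₀² = Mgh.
Thus h = (1+k)v₀²/(2g) = 1.4 × 4.85² / (2 × 9.81) ≈ 1.68 m.

h ≈ 1.68 m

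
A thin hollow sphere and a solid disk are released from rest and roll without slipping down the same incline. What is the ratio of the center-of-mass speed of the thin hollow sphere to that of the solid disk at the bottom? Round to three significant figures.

v_ratio ≈ 0.949

Each satisfies Mgh = ½(1+k)Mv² with k = I/(MR²), so v ∝ 1/√(1+k).
For the thin hollow sphere k = 2/3; for the solid disk k = 0.5.
v₁/v₂ = √((1+k₂)/(1+k₁)) = √(1.5/1.667) ≈ 0.949.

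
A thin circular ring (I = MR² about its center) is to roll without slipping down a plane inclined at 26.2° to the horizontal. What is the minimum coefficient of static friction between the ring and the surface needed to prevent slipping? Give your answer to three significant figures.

μ_min ≈ 0.246

The moment of inertia is MR², giving k ≡ I/(MR²) = 1.
Along the incline Mg sinθ − f = Ma, and torque about the center fR = Iα = kMR²(a/R) gives f = kMa.
These give a = g sinθ/(1+k) and the required friction f = kMg sinθ/(1+k).
The normal force is N = Mg cosθ, so μ_min = f/N = k tanθ/(1+k).
μ_min = 1 × tan26.2° / 2 ≈ 0.246.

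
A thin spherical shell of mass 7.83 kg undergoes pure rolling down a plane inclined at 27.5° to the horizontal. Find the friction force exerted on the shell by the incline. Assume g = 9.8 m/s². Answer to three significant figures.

With I = (2/3)MR², the ratio k = I/(MR²) is 2/3.
Along the incline Mg sinθ − f = Ma, and torque about the center fR = Iα = kMR²(a/R) gives f = kMa.
Combining, a = g sinθ/(1+k) and f = kMa = kMg sinθ/(1+k).
f = (2/3) × 7.83 × 9.8 × sin27.5° / 1.667 ≈ 14.2 N.

f ≈ 14.2 N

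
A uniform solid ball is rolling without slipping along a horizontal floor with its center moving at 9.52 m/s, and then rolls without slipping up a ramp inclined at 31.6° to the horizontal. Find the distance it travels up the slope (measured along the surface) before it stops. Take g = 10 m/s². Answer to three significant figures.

d ≈ 12.1 m

For this body I = (2/5)MR², i.e. k = I/(MR²) = 0.4.
Pure rolling means v = ωR; then KE = ½Mv² + ½I(v/R)² = ½(1+k)Mv² = (7/10)Mv².
Setting this equal to Mgh gives the vertical rise h = (1+k)v₀²/(2g) = 1.4×9.52²/(2×10) = 6.344 m.
The distance along the slope is d = h/sinθ = 6.344/sin31.6° ≈ 12.1 m.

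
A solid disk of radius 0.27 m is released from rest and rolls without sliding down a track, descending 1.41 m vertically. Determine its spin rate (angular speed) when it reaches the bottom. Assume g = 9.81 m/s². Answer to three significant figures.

Here I = (1/2)MR², so the shape factor k = I/(MR²) = 0.5.
The rolling condition ω = v/R makes the rotational term ½I(v/R)² = ½kMv², so KE_total = ½(1+k)Mv² = (3/4)Mv².
Energy conservation Mgh = ½(1+k)Mv² gives v = √(2gh/(1+k)) = √(2 × 9.81 × 1.41 / 1.5) = 4.295 m/s.
Then ω = v/R = 4.295 / 0.27 ≈ 15.9 rad/s.

ω ≈ 15.9 rad/s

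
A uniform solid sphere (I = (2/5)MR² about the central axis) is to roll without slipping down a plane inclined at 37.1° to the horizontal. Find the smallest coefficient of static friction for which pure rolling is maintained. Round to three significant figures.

The moment of inertia is (2/5)MR², giving k ≡ I/(MR²) = 0.4.
Translational: Mg sinθ − f = Ma. Rotational about the CM: fR = Iα = kMRa, so f = kMa.
These give a = g sinθ/(1+k) and the required friction f = kMg sinθ/(1+k).
With N = Mg cosθ, the no-slip condition f ≤ μN gives μ_min = f/N = k tanθ/(1+k).
μ_min = 0.4 × tan37.1° / 1.4 ≈ 0.216.

μ_min ≈ 0.216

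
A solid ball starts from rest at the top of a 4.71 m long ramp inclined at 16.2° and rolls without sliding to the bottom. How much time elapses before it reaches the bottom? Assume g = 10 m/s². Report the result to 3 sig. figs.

t ≈ 2.17 s

For this body I = (2/5)MR², i.e. k = I/(MR²) = 0.4.
Along the incline Mg sinθ − f = Ma, and torque about the center fR = Iα = kMR²(a/R) gives f = kMa.
Hence a = g sinθ/(1+k) = 10×sin16.2°/1.4 = 1.993 m/s².
With constant a from rest, t = √(2L/a) = √(2·4.71/1.993) ≈ 2.17 s.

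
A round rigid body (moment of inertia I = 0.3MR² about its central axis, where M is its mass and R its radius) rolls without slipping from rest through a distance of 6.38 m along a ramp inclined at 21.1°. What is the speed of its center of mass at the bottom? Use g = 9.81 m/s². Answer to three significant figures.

v ≈ 5.89 m/s

For this body I = 0.3MR², i.e. k = I/(MR²) = 0.3.
Rolling without slipping gives ω = v/R, so the total kinetic energy is ½Mv² + ½Iω² = ½(1+k)Mv² = (13/20)Mv².
The vertical drop is h = L sinθ = 6.38 × sin21.1° = 2.297 m.
Setting Mgh = (13/20)Mv² gives v = √(2gh/(1+k)) = √(2·9.81·2.297/1.3) ≈ 5.89 m/s.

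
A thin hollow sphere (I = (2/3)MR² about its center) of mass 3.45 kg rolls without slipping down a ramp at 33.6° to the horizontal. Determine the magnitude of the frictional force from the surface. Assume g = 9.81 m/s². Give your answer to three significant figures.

f ≈ 7.49 N

The moment of inertia is (2/3)MR², giving k ≡ I/(MR²) = 2/3.
Newton's second law down the slope: Mg sinθ − f = Ma. The torque equation fR = Iα (with α = a/R) gives f = kMa.
Combining, a = g sinθ/(1+k) and f = kMa = kMg sinθ/(1+k).
f = (2/3) × 3.45 × 9.81 × sin33.6° / 1.667 ≈ 7.49 N.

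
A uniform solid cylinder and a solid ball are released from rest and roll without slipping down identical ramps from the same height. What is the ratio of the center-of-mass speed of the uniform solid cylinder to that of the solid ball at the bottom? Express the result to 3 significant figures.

Each satisfies Mgh = ½(1+k)Mv² with k = I/(MR²), so v ∝ 1/√(1+k).
For the uniform solid cylinder k = 0.5; for the solid ball k = 0.4.
v₁/v₂ = √((1+k₂)/(1+k₁)) = √(1.4/1.5) ≈ 0.966.

v_ratio ≈ 0.966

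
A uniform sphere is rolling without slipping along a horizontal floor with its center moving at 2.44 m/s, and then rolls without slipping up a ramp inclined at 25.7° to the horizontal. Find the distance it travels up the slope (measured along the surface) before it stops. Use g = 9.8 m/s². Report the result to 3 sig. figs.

The moment of inertia is (2/5)MR², giving k ≡ I/(MR²) = 0.4.
The rolling condition ω = v/R makes the rotational term ½I(v/R)² = ½kMv², so KE_total = ½(1+k)Mv² = (7/10)Mv².
Setting this equal to Mgh gives the vertical rise h = (1+k)v₀²/(2g) = 1.4×2.44²/(2×9.8) = 0.4253 m.
The distance along the slope is d = h/sinθ = 0.4253/sin25.7° ≈ 0.981 m.

d ≈ 0.981 m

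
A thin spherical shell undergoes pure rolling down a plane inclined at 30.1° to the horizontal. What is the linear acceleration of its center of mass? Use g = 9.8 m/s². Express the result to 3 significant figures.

With I = (2/3)MR², the ratio k = I/(MR²) is 2/3.
Along the incline Mg sinθ − f = Ma, and torque about the center fR = Iα = kMR²(a/R) gives f = kMa.
Eliminating f: Mg sinθ = (1+k)Ma, so a = g sinθ/(1+k) = 9.8 × sin30.1° / 1.667 ≈ 2.95 m/s².

a ≈ 2.95 m/s²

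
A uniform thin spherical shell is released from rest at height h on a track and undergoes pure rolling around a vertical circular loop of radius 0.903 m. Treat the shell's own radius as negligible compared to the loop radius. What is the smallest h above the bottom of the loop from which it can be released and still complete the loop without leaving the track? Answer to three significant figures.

With I = (2/3)MR², the ratio k = I/(MR²) is 2/3.
At the top of the loop, the minimum-contact condition is Mg = Mv_top²/r, so v_top² = gr.
With ω = v/R, the kinetic energy at speed v is ½(1+k)Mv² = (5/6)Mv².
Energy conservation from release (height h) to the top (height 2r): Mgh = Mg(2r) + (5/6)M·gr.
Thus h_min = 2r + (1+k)r/2 = r(2 + 1.667/2) = 0.903 × 2.833 ≈ 2.56 m.

h_min ≈ 2.56 m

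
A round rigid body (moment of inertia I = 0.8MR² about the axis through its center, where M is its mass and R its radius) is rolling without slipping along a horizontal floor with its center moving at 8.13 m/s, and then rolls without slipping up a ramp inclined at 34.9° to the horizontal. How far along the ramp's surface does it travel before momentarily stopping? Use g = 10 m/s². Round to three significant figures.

d ≈ 10.4 m

With I = 0.8MR², the ratio k = I/(MR²) is 0.8.
Rolling without slipping gives ω = v/R, so the total kinetic energy is ½Mv² + ½Iω² = ½(1+k)Mv² = (9/10)Mv².
Setting this equal to Mgh gives the vertical rise h = (1+k)v₀²/(2g) = 1.8×8.13²/(2×10) = 5.949 m.
Along the incline, d = h/sinθ = 5.949/sin34.9° ≈ 10.4 m.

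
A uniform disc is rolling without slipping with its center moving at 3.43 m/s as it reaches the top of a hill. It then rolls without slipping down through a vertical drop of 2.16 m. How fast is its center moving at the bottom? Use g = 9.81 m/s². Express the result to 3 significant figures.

v ≈ 6.33 m/s

The moment of inertia is (1/2)MR², giving k ≡ I/(MR²) = 0.5.
The rolling condition ω = v/R makes the rotational term ½I(v/R)² = ½kMv², so KE_total = ½(1+k)Mv² = (3/4)Mv².
Energy conservation: (3/4)Mv₀² + Mgh = (3/4)Mv², so v² = v₀² + 2gh/(1+k).
v = √(3.43² + 2×9.81×2.16/1.5) = √40.02 ≈ 6.33 m/s.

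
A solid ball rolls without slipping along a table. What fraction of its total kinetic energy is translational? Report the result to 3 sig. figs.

The moment of inertia is (2/5)MR², giving k ≡ I/(MR²) = 0.4.
With ω = v/R, KE_trans = ½Mv² and KE_rot = ½Iω² = ½kMv², so KE_total = ½(1+k)Mv².
The translational fraction is therefore 1/(1+k) = 1/1.4 ≈ 0.714.

fraction ≈ 0.714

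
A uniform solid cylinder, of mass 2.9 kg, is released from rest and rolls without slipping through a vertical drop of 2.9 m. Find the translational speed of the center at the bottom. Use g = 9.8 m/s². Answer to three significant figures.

The moment of inertia is (1/2)MR², giving k ≡ I/(MR²) = 0.5.
Rolling without slipping gives ω = v/R, so the total kinetic energy is ½Mv² + ½Iω² = ½(1+k)Mv² = (3/4)Mv².
Energy conservation: Mgh = (3/4)Mv², so v = √(2gh/(1+k)) = √(2 × 9.8 × 2.9 / 1.5) ≈ 6.16 m/s.

v ≈ 6.16 m/s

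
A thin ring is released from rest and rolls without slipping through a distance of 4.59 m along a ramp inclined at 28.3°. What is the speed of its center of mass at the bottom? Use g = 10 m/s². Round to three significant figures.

v ≈ 4.66 m/s

For this body I = MR², i.e. k = I/(MR²) = 1.
Rolling without slipping gives ω = v/R, so the total kinetic energy is ½Mv² + ½Iω² = ½(1+k)Mv² = Mv².
The vertical drop is h = L sinθ = 4.59 × sin28.3° = 2.176 m.
Setting Mgh = Mv² gives v = √(2gh/(1+k)) = √(2·10·2.176/2) ≈ 4.66 m/s.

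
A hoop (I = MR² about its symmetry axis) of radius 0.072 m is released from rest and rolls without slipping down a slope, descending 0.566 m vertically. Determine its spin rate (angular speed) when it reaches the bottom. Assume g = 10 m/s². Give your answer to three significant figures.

With I = MR², the ratio k = I/(MR²) is 1.
Rolling without slipping gives ω = v/R, so the total kinetic energy is ½Mv² + ½Iω² = ½(1+k)Mv² = Mv².
Energy conservation Mgh = ½(1+k)Mv² gives v = √(2gh/(1+k)) = √(2 × 10 × 0.566 / 2) = 2.379 m/s.
Then ω = v/R = 2.379 / 0.072 ≈ 33.0 rad/s.

ω ≈ 33.0 rad/s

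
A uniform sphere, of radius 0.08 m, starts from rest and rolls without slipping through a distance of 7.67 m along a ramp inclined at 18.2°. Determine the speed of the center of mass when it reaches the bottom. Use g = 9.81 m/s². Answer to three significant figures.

With I = (2/5)MR², the ratio k = I/(MR²) is 0.4.
Rolling without slipping gives ω = v/R, so the total kinetic energy is ½Mv² + ½Iω² = ½(1+k)Mv² = (7/10)Mv².
The vertical drop is h = L sinθ = 7.67 × sin18.2° = 2.396 m.
Energy conservation: Mgh = (7/10)Mv², so v = √(2gh/(1+k)) = √(2 × 9.81 × 2.396 / 1.4) ≈ 5.79 m/s.

v ≈ 5.79 m/s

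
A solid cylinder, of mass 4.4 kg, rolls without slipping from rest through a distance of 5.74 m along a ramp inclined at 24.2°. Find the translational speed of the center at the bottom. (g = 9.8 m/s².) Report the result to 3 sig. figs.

v ≈ 5.54 m/s

The moment of inertia is (1/2)MR², giving k ≡ I/(MR²) = 0.5.
The rolling condition ω = v/R makes the rotational term ½I(v/R)² = ½kMv², so KE_total = ½(1+k)Mv² = (3/4)Mv².
The vertical drop is h = L sinθ = 5.74 × sin24.2° = 2.353 m.
Setting Mgh = (3/4)Mv² gives v = √(2gh/(1+k)) = √(2·9.8·2.353/1.5) ≈ 5.54 m/s.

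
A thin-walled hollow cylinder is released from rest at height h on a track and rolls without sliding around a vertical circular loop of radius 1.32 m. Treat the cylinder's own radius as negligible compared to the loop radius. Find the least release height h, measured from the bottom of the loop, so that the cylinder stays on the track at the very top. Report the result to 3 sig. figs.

The moment of inertia is MR², giving k ≡ I/(MR²) = 1.
At the top, contact is just lost when gravity alone supplies the centripetal force: Mg = Mv_top²/r, i.e. v_top² = gr.
With ω = v/R, the kinetic energy at speed v is ½(1+k)Mv² = Mv².
Energy conservation from release (height h) to the top (height 2r): Mgh = Mg(2r) + M·gr.
Thus h_min = 2r + (1+k)r/2 = r(2 + 2/2) = 1.32 × 3 ≈ 3.96 m.

h_min ≈ 3.96 m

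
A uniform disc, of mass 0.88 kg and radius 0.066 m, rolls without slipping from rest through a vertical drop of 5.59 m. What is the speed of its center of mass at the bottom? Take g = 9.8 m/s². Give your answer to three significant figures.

v ≈ 8.55 m/s

With I = (1/2)MR², the ratio k = I/(MR²) is 0.5.
The rolling condition ω = v/R makes the rotational term ½I(v/R)² = ½kMv², so KE_total = ½(1+k)Mv² = (3/4)Mv².
Energy conservation: Mgh = (3/4)Mv², so v = √(2gh/(1+k)) = √(2 × 9.8 × 5.59 / 1.5) ≈ 8.55 m/s.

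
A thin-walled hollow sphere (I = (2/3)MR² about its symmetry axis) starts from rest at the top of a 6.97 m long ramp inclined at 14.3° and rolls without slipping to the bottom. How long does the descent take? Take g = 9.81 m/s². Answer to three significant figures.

t ≈ 3.10 s

For this body I = (2/3)MR², i.e. k = I/(MR²) = 2/3.
Along the incline Mg sinθ − f = Ma, and torque about the center fR = Iα = kMR²(a/R) gives f = kMa.
Hence a = g sinθ/(1+k) = 9.81×sin14.3°/1.667 = 1.454 m/s².
With constant a from rest, t = √(2L/a) = √(2·6.97/1.454) ≈ 3.10 s.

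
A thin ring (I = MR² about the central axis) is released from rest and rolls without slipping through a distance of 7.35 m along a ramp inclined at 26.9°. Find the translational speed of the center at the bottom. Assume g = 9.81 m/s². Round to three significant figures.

Here I = MR², so the shape factor k = I/(MR²) = 1.
Since it rolls without slipping, ω = v/R and KE = ½Mv² + ½Iω² = ½(1+k)Mv² = Mv².
The vertical drop is h = L sinθ = 7.35 × sin26.9° = 3.325 m.
Setting Mgh = Mv² gives v = √(2gh/(1+k)) = √(2·9.81·3.325/2) ≈ 5.71 m/s.

v ≈ 5.71 m/s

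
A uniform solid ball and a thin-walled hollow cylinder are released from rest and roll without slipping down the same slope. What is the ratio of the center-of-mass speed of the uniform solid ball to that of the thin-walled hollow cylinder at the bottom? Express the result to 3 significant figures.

v_ratio ≈ 1.20

Each satisfies Mgh = ½(1+k)Mv² with k = I/(MR²), so v ∝ 1/√(1+k).
For the uniform solid ball k = 0.4; for the thin-walled hollow cylinder k = 1.
v₁/v₂ = √((1+k₂)/(1+k₁)) = √(2/1.4) ≈ 1.20.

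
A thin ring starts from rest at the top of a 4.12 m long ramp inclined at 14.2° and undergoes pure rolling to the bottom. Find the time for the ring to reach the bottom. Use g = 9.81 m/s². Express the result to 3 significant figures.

Here I = MR², so the shape factor k = I/(MR²) = 1.
Along the incline Mg sinθ − f = Ma, and torque about the center fR = Iα = kMR²(a/R) gives f = kMa.
Hence a = g sinθ/(1+k) = 9.81×sin14.2°/2 = 1.203 m/s².
With constant a from rest, t = √(2L/a) = √(2·4.12/1.203) ≈ 2.62 s.

t ≈ 2.62 s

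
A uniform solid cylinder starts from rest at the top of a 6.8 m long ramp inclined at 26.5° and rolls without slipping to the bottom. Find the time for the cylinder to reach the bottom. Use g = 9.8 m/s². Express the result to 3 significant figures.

With I = (1/2)MR², the ratio k = I/(MR²) is 0.5.
Translational: Mg sinθ − f = Ma. Rotational about the CM: fR = Iα = kMRa, so f = kMa.
Hence a = g sinθ/(1+k) = 9.8×sin26.5°/1.5 = 2.915 m/s².
With constant a from rest, t = √(2L/a) = √(2·6.8/2.915) ≈ 2.16 s.

t ≈ 2.16 s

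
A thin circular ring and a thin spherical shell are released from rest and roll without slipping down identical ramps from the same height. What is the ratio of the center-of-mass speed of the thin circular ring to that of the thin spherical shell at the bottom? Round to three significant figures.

v_ratio ≈ 0.913

Each satisfies Mgh = ½(1+k)Mv² with k = I/(MR²), so v ∝ 1/√(1+k).
For the thin circular ring k = 1; for the thin spherical shell k = 2/3.
v₁/v₂ = √((1+k₂)/(1+k₁)) = √(1.667/2) ≈ 0.913.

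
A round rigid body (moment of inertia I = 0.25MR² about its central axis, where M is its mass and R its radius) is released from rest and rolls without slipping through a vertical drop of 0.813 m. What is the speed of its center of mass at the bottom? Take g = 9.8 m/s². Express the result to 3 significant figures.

Here I = 0.25MR², so the shape factor k = I/(MR²) = 0.25.
Rolling without slipping gives ω = v/R, so the total kinetic energy is ½Mv² + ½Iω² = ½(1+k)Mv² = (5/8)Mv².
Setting Mgh = (5/8)Mv² gives v = √(2gh/(1+k)) = √(2·9.8·0.813/1.25) ≈ 3.57 m/s.

v ≈ 3.57 m/s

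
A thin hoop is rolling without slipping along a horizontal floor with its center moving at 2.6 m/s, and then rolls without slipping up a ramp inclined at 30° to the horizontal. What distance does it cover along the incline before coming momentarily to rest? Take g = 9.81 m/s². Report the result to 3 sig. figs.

With I = MR², the ratio k = I/(MR²) is 1.
Rolling without slipping gives ω = v/R, so the total kinetic energy is ½Mv² + ½Iω² = ½(1+k)Mv² = Mv².
Setting this equal to Mgh gives the vertical rise h = (1+k)v₀²/(2g) = 2×2.6²/(2×9.81) = 0.6891 m.
The distance along the slope is d = h/sinθ = 0.6891/sin30° ≈ 1.38 m.

d ≈ 1.38 m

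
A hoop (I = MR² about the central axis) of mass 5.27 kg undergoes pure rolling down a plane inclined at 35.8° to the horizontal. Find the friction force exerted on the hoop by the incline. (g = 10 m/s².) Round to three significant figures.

f ≈ 15.4 N

For this body I = MR², i.e. k = I/(MR²) = 1.
Along the incline Mg sinθ − f = Ma, and torque about the center fR = Iα = kMR²(a/R) gives f = kMa.
Combining, a = g sinθ/(1+k) and f = kMa = kMg sinθ/(1+k).
f = 1 × 5.27 × 10 × sin35.8° / 2 ≈ 15.4 N.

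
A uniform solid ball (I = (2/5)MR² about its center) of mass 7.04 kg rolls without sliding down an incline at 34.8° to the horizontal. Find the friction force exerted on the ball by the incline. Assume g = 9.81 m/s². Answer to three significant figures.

The moment of inertia is (2/5)MR², giving k ≡ I/(MR²) = 0.4.
Newton's second law down the slope: Mg sinθ − f = Ma. The torque equation fR = Iα (with α = a/R) gives f = kMa.
Combining, a = g sinθ/(1+k) and f = kMa = kMg sinθ/(1+k).
f = 0.4 × 7.04 × 9.81 × sin34.8° / 1.4 ≈ 11.3 N.

f ≈ 11.3 N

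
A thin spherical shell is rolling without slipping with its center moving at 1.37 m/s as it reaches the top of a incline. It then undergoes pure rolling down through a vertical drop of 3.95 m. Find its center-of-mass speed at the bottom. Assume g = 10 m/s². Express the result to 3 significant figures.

With I = (2/3)MR², the ratio k = I/(MR²) is 2/3.
Rolling without slipping gives ω = v/R, so the total kinetic energy is ½Mv² + ½Iω² = ½(1+k)Mv² = (5/6)Mv².
Conserving energy between top and bottom: (5/6)Mv² = (5/6)Mv₀² + Mgh, hence v² = v₀² + 2gh/(1+k).
v = √(1.37² + 2×10×3.95/1.667) = √49.28 ≈ 7.02 m/s.

v ≈ 7.02 m/s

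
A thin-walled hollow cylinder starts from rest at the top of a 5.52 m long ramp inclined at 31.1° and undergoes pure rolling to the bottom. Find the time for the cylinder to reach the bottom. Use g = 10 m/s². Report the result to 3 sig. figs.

The moment of inertia is MR², giving k ≡ I/(MR²) = 1.
Along the incline Mg sinθ − f = Ma, and torque about the center fR = Iα = kMR²(a/R) gives f = kMa.
Hence a = g sinθ/(1+k) = 10×sin31.1°/2 = 2.583 m/s².
With constant a from rest, t = √(2L/a) = √(2·5.52/2.583) ≈ 2.07 s.

t ≈ 2.07 s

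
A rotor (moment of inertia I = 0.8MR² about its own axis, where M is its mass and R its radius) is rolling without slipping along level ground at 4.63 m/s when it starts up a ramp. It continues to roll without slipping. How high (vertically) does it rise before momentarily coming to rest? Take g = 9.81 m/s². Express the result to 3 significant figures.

h ≈ 1.97 m

With I = 0.8MR², the ratio k = I/(MR²) is 0.8.
Pure rolling means v = ωR; then KE = ½Mv² + ½I(v/R)² = ½(1+k)Mv² = (9/10)Mv².
At the top the kinetic energy is zero, so (9/10)Mv₀² = Mgh.
Thus h = (1+k)v₀²/(2g) = 1.8 × 4.63² / (2 × 9.81) ≈ 1.97 m.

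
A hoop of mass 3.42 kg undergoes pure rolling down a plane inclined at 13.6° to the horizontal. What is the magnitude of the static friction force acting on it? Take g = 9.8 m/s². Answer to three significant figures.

The moment of inertia is MR², giving k ≡ I/(MR²) = 1.
Along the incline Mg sinθ − f = Ma, and torque about the center fR = Iα = kMR²(a/R) gives f = kMa.
Combining, a = g sinθ/(1+k) and f = kMa = kMg sinθ/(1+k).
f = 1 × 3.42 × 9.8 × sin13.6° / 2 ≈ 3.94 N.

f ≈ 3.94 N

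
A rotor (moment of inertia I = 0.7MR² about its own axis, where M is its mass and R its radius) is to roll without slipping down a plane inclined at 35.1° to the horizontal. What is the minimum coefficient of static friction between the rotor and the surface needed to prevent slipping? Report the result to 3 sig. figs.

The moment of inertia is 0.7MR², giving k ≡ I/(MR²) = 0.7.
Along the incline Mg sinθ − f = Ma, and torque about the center fR = Iα = kMR²(a/R) gives f = kMa.
These give a = g sinθ/(1+k) and the required friction f = kMg sinθ/(1+k).
With N = Mg cosθ, the no-slip condition f ≤ μN gives μ_min = f/N = k tanθ/(1+k).
μ_min = 0.7 × tan35.1° / 1.7 ≈ 0.289.

μ_min ≈ 0.289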